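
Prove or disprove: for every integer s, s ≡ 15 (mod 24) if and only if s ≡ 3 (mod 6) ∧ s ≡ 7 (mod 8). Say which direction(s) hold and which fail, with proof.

Both directions hold; the statement is true.

(⇐) If s ≡ 3 (mod 6) and s ≡ 7 (mod 8), then by the Chinese remainder theorem s ≡ 15 (mod 24). This is exactly s ≡ 15 (mod 24).

(⇒) Suppose s ≡ 15 (mod 24); write s = 24j + 15. Since 6 ∣ 24, reducing mod 6 gives s ≡ 15 ≡ 3 (mod 6); since 8 ∣ 24, reducing mod 8 gives s ≡ 15 ≡ 7 (mod 8).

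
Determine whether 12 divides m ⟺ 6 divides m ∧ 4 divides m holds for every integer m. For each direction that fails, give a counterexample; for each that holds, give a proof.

Both implications hold.

(→) If 12 ∣ m, write m = 12q. Since 12 = 2·6, m = 6·(2q), so 6 ∣ m; and since 12 = 3·4, m = 4·(3q), so 4 ∣ m.

(←) Suppose 6 ∣ m and 4 ∣ m. Any common multiple of 6 and 4 is a multiple of their lcm; here lcm(6, 4) = 6·4/gcd(6, 4) = 24/2 = 12, so 12 ∣ m.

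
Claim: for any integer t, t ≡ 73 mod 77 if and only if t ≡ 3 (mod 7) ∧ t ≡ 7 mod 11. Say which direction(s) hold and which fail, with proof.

(←) If t ≡ 3 (mod 7) and t ≡ 7 (mod 11), then by the Chinese remainder theorem t ≡ 73 (mod 77). This is exactly t ≡ 73 (mod 77).

(→) Suppose t ≡ 73 (mod 77); write t = 77j + 73. Since 7 ∣ 77, reducing mod 7 gives t ≡ 73 ≡ 3 (mod 7); since 11 ∣ 77, reducing mod 11 gives t ≡ 73 ≡ 7 (mod 11).

Both implications hold.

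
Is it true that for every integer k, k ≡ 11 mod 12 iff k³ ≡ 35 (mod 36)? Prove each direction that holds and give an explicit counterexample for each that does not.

The biconditional holds.

(⟹) Suppose k ≡ 11 (mod 12). Working modulo 36, k ∈ {11, 23, 35}; for each such r, r³ ≡ 35 (mod 36).

(⟸) Conversely, the residues r modulo 36 with r³ ≡ 35 (mod 36) are exactly {11, 23, 35}, and each is ≡ 11 (mod 12).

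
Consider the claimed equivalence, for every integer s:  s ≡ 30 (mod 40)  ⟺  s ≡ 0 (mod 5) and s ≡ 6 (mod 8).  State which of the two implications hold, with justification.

(→) Suppose s ≡ 30 (mod 40); write s = 40j + 30. Since 5 ∣ 40, reducing mod 5 gives s ≡ 30 ≡ 0 (mod 5); since 8 ∣ 40, reducing mod 8 gives s ≡ 30 ≡ 6 (mod 8).

(←) Conversely, if s ≡ 0 (mod 5) and s ≡ 6 (mod 8), then by the Chinese remainder theorem s ≡ 30 (mod 40). This is exactly s ≡ 30 (mod 40).

Equivalent; both directions hold.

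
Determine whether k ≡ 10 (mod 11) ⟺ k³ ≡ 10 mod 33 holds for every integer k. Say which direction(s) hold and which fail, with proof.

(⟹) This fails: take k = 21. Then 21 ≡ 10 (mod 11), but 21³ = 9261 ≡ 21 (mod 33), not 10.

(⟸) Conversely, the residues r modulo 33 with r³ ≡ 10 (mod 33) are exactly {10}, and each is ≡ 10 (mod 11).

Only the reverse direction holds.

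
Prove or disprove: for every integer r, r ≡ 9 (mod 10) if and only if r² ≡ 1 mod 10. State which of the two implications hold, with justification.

The forward direction holds; the converse fails.

[⇐] This fails: take r = 1. Then 1² = 1 ≡ 1 (mod 10), yet 1 ≡ 1 (mod 10), not 9.

[⇒] Suppose r ≡ 9 (mod 10). Write r = 10j + 9. Then (10j + 9)² = 100j² + 180j + 81 = 10(10j² + 18j + 8) + 1, so r² ≡ 1 (mod 10).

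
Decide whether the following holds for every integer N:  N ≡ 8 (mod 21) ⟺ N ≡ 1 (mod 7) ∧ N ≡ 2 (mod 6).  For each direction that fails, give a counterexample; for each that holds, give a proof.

The forward direction fails; the converse holds.

(→) This fails: N = 29 gives 29 ≡ 8 (mod 21) but 29 ≡ 5 (mod 6), so the conjunction on the right does not hold.

(←) Conversely, if N ≡ 1 (mod 7) and N ≡ 2 (mod 6), then by the Chinese remainder theorem N ≡ 8 (mod 42). Since 8 ≡ 8 (mod 21) and 21 ∣ 42, we get N ≡ 8 (mod 21).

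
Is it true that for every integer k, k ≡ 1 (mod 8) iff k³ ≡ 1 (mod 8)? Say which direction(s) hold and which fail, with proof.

Both directions hold; the statement is true.

(⇒) Suppose k ≡ 1 (mod 8). Write k = 8j + 1. Then (8j + 1)³ = 512j³ + 192j² + 24j + 1 = 8(64j³ + 24j² + 3j) + 1, so k³ ≡ 1 (mod 8).

(⇐) Conversely, suppose k³ ≡ 1 (mod 8). The only residue r in {0, …, 7} with r³ ≡ 1 (mod 8) is r = 1, so k ≡ 1 (mod 8).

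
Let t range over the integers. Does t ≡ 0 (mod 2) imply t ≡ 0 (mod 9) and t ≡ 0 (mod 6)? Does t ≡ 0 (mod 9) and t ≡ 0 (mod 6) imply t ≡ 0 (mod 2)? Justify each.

Converse. If t ≡ 0 (mod 9) and t ≡ 0 (mod 6), then by the Chinese remainder theorem t ≡ 0 (mod 18). Since 0 ≡ 0 (mod 2) and 2 ∣ 18, we get t ≡ 0 (mod 2).

Forward direction. This fails: t = 2 gives 2 ≡ 0 (mod 2) but 2 ≡ 2 (mod 9), so the conjunction on the right does not hold.

Only the converse holds.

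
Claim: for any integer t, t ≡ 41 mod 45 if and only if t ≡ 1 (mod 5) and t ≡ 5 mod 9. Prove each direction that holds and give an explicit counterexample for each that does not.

[⇒] Suppose t ≡ 41 (mod 45); write t = 45j + 41. Since 5 ∣ 45, reducing mod 5 gives t ≡ 41 ≡ 1 (mod 5); since 9 ∣ 45, reducing mod 9 gives t ≡ 41 ≡ 5 (mod 9).

[⇐] Conversely, if t ≡ 1 (mod 5) and t ≡ 5 (mod 9), then by the Chinese remainder theorem t ≡ 41 (mod 45). This is exactly t ≡ 41 (mod 45).

The biconditional holds.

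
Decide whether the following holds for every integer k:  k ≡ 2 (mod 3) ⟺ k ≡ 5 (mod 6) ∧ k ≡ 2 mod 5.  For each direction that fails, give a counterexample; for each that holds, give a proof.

Only the converse holds.

(→) This fails: k = 2 gives 2 ≡ 2 (mod 3) but 2 ≡ 2 (mod 6), so the conjunction on the right does not hold.

(←) Conversely, if k ≡ 5 (mod 6) and k ≡ 2 (mod 5), then by the Chinese remainder theorem k ≡ 17 (mod 30). Since 17 ≡ 2 (mod 3) and 3 ∣ 30, we get k ≡ 2 (mod 3).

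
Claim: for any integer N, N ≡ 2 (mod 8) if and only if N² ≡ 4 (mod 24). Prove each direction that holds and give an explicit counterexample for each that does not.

Both directions fail.

(⟹) This fails: take N = 18. Then 18 ≡ 2 (mod 8), but 18² = 324 ≡ 12 (mod 24), not 4.

(⟸) This fails: take N = 14. Then 14² = 196 ≡ 4 (mod 24), yet 14 ≡ 6 (mod 8), not 2.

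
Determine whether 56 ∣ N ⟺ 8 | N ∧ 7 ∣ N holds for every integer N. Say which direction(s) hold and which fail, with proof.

Both directions hold; the statement is true.

(→) If 56 ∣ N, write N = 56q. Since 56 = 7·8, N = 8·(7q), so 8 ∣ N; and since 56 = 8·7, N = 7·(8q), so 7 ∣ N.

(←) Suppose 8 ∣ N and 7 ∣ N. Any common multiple of 8 and 7 is a multiple of their lcm; here gcd(8, 7) = 1, so lcm(8, 7) = 8·7 = 56, so 56 ∣ N.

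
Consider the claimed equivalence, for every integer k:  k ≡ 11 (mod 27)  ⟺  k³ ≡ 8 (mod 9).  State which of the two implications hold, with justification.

(⇐) This fails: take k = 2. Then 2³ = 8 ≡ 8 (mod 9), yet 2 ≡ 2 (mod 27), not 11.

(⇒) Suppose k ≡ 11 (mod 27). Then k³ ≡ 11³ = 1331 (mod 27), and since 9 ∣ 27, also k³ ≡ 8 (mod 9).

Not equivalent: only (⇒) holds.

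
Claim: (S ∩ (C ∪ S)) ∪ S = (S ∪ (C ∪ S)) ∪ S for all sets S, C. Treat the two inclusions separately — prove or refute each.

(⟹) Let x ∈ (S ∩ (C ∪ S)) ∪ S. Then either x ∈ S and x ∉ C; or x ∈ S ∩ C. In each case x ∈ (S ∪ (C ∪ S)) ∪ S, so (S ∩ (C ∪ S)) ∪ S ⊆ (S ∪ (C ∪ S)) ∪ S.

(⟸) This inclusion fails. Take S = ∅, C = {1}; then 1 ∈ (S ∪ (C ∪ S)) ∪ S but 1 ∉ (S ∩ (C ∪ S)) ∪ S.

Only the forward inclusion holds.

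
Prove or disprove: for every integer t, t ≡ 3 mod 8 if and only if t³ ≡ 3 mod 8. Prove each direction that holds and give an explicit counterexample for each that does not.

Forward direction. Suppose t ≡ 3 mod 8. Write t = 8j + 3. Then (8j + 3)³ = 512j³ + 576j² + 216j + 27 = 8(64j³ + 72j² + 27j + 3) + 3, so t³ ≡ 3 (mod 8).

Converse. For the converse, argue contrapositively. If t ≢ 3 (mod 8), then t is congruent to one of 0, 1, 2, 4, 5, 6, 7 modulo 8, and these give t³ ≡ 0, 1, 0, 0, 5, 0, 7 respectively — never 3.

The biconditional holds.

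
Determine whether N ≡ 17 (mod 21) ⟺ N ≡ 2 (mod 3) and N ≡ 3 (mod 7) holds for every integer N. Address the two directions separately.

Both directions hold; the statement is true.

[⇒] Suppose N ≡ 17 (mod 21); write N = 21j + 17. Since 3 ∣ 21, reducing mod 3 gives N ≡ 17 ≡ 2 (mod 3); since 7 ∣ 21, reducing mod 7 gives N ≡ 17 ≡ 3 (mod 7).

[⇐] Conversely, if N ≡ 2 (mod 3) and N ≡ 3 (mod 7), then by the Chinese remainder theorem N ≡ 17 (mod 21). This is exactly N ≡ 17 (mod 21).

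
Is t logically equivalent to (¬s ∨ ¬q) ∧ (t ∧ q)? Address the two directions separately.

(⇐) Assume the antecedent. If q is true, the antecedent forces (q = T, t = T, s = F), and t holds there. If q is false, the antecedent cannot hold. Either way t holds.

(⇒) This fails. Under q = F, t = T, s = F, the left side is true but the right side is false.

Not equivalent: only (⇐) holds.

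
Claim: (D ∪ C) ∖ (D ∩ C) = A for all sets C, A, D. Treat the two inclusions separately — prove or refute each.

(⊆) This inclusion fails. Take C = {1}, A = ∅, D = ∅; then 1 ∈ (D ∪ C) ∖ (D ∩ C) but 1 ∉ A.

(⊇) This inclusion fails. Take C = ∅, A = {1}, D = ∅; then 1 ∈ A but 1 ∉ (D ∪ C) ∖ (D ∩ C).

Both inclusions fail.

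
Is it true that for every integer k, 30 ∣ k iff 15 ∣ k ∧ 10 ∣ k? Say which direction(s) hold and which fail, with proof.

(⟹) If 30 ∣ k, write k = 30q. Since 30 = 2·15, k = 15·(2q), so 15 ∣ k; and since 30 = 3·10, k = 10·(3q), so 10 ∣ k.

(⟸) Suppose 15 ∣ k and 10 ∣ k. Any common multiple of 15 and 10 is a multiple of their lcm; here lcm(15, 10) = 15·10/gcd(15, 10) = 150/5 = 30, so 30 ∣ k.

Both directions hold; the statement is true.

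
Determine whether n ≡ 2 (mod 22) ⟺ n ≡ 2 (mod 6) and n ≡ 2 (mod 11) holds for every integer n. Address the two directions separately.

(⇒) This fails: n = 24 gives 24 ≡ 2 (mod 22) but 24 ≡ 0 (mod 6), so the conjunction on the right does not hold.

(⇐) Conversely, if n ≡ 2 (mod 6) and n ≡ 2 (mod 11), then by the Chinese remainder theorem n ≡ 2 (mod 66). Since 2 ≡ 2 (mod 22) and 22 ∣ 66, we get n ≡ 2 (mod 22).

Only the converse holds.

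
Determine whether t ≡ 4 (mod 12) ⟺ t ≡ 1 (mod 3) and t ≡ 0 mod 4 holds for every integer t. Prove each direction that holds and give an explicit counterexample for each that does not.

Converse. If t ≡ 1 (mod 3) and t ≡ 0 (mod 4), then by the Chinese remainder theorem t ≡ 4 (mod 12). This is exactly t ≡ 4 (mod 12).

Forward direction. Suppose t ≡ 4 (mod 12); write t = 12j + 4. Since 3 ∣ 12, reducing mod 3 gives t ≡ 4 ≡ 1 (mod 3); since 4 ∣ 12, reducing mod 4 gives t ≡ 4 ≡ 0 (mod 4).

Both directions hold; the statement is true.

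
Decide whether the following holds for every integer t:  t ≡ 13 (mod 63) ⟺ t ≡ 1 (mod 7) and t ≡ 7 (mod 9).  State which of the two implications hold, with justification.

(⇒) fails and (⇐) fails.

Forward direction. This fails: t = 13 gives 13 ≡ 13 (mod 63) but 13 ≡ 6 (mod 7), so the conjunction on the right does not hold.

Converse. This fails: t = 43 satisfies both congruences on the right (43 ≡ 1 mod 7 and 43 ≡ 7 mod 9) yet 43 ≡ 43 (mod 63), not 13.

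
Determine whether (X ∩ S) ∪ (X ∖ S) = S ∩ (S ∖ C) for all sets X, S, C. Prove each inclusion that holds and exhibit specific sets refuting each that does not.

Neither inclusion holds.

Forward inclusion. This inclusion fails. Take X = {1}, S = ∅, C = ∅; then 1 ∈ (X ∩ S) ∪ (X ∖ S) but 1 ∉ S ∩ (S ∖ C).

Reverse inclusion. This inclusion fails. Take X = ∅, S = {1}, C = ∅; then 1 ∈ S ∩ (S ∖ C) but 1 ∉ (X ∩ S) ∪ (X ∖ S).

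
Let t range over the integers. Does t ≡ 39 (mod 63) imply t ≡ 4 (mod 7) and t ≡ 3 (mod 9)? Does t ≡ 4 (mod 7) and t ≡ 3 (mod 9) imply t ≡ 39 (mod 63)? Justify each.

Forward direction. Suppose t ≡ 39 (mod 63); write t = 63j + 39. Since 7 ∣ 63, reducing mod 7 gives t ≡ 39 ≡ 4 (mod 7); since 9 ∣ 63, reducing mod 9 gives t ≡ 39 ≡ 3 (mod 9).

Converse. If t ≡ 4 (mod 7) and t ≡ 3 (mod 9), then by the Chinese remainder theorem t ≡ 39 (mod 63). This is exactly t ≡ 39 (mod 63).

The biconditional holds.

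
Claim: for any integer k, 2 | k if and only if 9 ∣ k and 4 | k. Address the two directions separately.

(⇒) This fails: take k = 2. Certainly 2 ∣ 2, but 9 ∤ 2.

(⇐) Suppose 9 ∣ k and 4 ∣ k. Any common multiple of 9 and 4 is a multiple of their lcm; here gcd(9, 4) = 1, so lcm(9, 4) = 9·4 = 36, so 36 ∣ k. Since 2 ∣ 36, it follows that 2 ∣ k.

(⇒) fails; (⇐) holds.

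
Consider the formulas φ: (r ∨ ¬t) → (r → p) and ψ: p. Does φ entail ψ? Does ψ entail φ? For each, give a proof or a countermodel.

(⇒) This fails. Under t = F, p = F, r = F, the left side is true but the right side is false.

(⇐) Assume the antecedent. If t is true, the antecedent forces (t = T, p = T, r = F) or (t = T, p = T, r = T), and (r ∨ ¬t) → (r → p) holds there. If t is false, the antecedent forces (t = F, p = T, r = F) or (t = F, p = T, r = T), and (r ∨ ¬t) → (r → p) holds there. Either way (r ∨ ¬t) → (r → p) holds.

The forward direction fails; the converse holds.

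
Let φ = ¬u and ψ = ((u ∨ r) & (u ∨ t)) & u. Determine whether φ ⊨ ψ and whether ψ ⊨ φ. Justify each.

Both directions fail.

(⇒) This fails. Under r = F, u = F, t = F, the left side is true but the right side is false.

(⇐) This fails. Under r = F, u = T, t = F, the left side is false but the right side is true.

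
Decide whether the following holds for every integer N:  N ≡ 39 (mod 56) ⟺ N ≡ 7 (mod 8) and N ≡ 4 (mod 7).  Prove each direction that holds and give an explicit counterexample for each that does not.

Equivalent; both directions hold.

(→) Suppose N ≡ 39 (mod 56); write N = 56j + 39. Since 8 ∣ 56, reducing mod 8 gives N ≡ 39 ≡ 7 (mod 8); since 7 ∣ 56, reducing mod 7 gives N ≡ 39 ≡ 4 (mod 7).

(←) Conversely, if N ≡ 7 (mod 8) and N ≡ 4 (mod 7), then by the Chinese remainder theorem N ≡ 39 (mod 56). This is exactly N ≡ 39 (mod 56).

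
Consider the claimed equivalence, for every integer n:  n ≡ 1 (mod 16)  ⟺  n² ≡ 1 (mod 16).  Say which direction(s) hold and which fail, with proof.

[⇐] This fails: take n = 7. Then 7² = 49 ≡ 1 (mod 16), yet 7 ≡ 7 (mod 16), not 1.

[⇒] Suppose n ≡ 1 (mod 16). Write n = 16j + 1. Then (16j + 1)² = 256j² + 32j + 1 = 16(16j² + 2j) + 1, so n² ≡ 1 (mod 16).

Not equivalent: only (⇒) holds.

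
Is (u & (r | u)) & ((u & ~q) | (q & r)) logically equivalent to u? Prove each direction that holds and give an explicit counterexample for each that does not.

(⇐) This fails. Under r = F, q = T, u = T, the left side is false but the right side is true.

(⇒) Assume the antecedent. If r is true, the antecedent forces (r = T, q = F, u = T) or (r = T, q = T, u = T), and u holds there. If r is false, the antecedent forces (r = F, q = F, u = T), and u holds there. Either way u holds.

Only the forward implication holds.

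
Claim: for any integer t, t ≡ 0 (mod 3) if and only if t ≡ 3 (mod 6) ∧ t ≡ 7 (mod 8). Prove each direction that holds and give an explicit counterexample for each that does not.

Forward direction. This fails: t = 0 gives 0 ≡ 0 (mod 3) but 0 ≡ 0 (mod 6), so the conjunction on the right does not hold.

Converse. If t ≡ 3 (mod 6) and t ≡ 7 (mod 8), then by the Chinese remainder theorem t ≡ 15 (mod 24). Since 15 ≡ 0 (mod 3) and 3 ∣ 24, we get t ≡ 0 (mod 3).

Only the converse holds.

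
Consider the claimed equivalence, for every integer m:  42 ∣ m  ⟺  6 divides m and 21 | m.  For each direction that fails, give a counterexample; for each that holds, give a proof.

Both directions hold; the statement is true.

(⇐) Suppose 6 ∣ m and 21 ∣ m. Any common multiple of 6 and 21 is a multiple of their lcm; here lcm(6, 21) = 6·21/gcd(6, 21) = 126/3 = 42, so 42 ∣ m.

(⇒) If 42 ∣ m, write m = 42q. Since 42 = 7·6, m = 6·(7q), so 6 ∣ m; and since 42 = 2·21, m = 21·(2q), so 21 ∣ m.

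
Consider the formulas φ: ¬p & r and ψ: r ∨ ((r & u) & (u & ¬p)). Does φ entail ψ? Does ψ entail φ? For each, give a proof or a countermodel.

(←) This fails. Under r = T, u = F, p = T, the left side is false but the right side is true.

(→) Assume the antecedent. If r is true, r ∨ ((r & u) & (u & ¬p)) reduces to true regardless of the other variables. If r is false, the antecedent cannot hold. Either way r ∨ ((r & u) & (u & ¬p)) holds.

Only the forward implication holds.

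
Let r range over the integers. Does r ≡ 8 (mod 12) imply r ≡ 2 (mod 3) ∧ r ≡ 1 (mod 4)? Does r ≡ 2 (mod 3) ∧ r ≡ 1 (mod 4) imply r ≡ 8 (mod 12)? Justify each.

Neither direction holds.

[⇒] This fails: r = 8 gives 8 ≡ 8 (mod 12) but 8 ≡ 0 (mod 4), so the conjunction on the right does not hold.

[⇐] This fails: r = 5 satisfies both congruences on the right (5 ≡ 2 mod 3 and 5 ≡ 1 mod 4) yet 5 ≡ 5 (mod 12), not 8.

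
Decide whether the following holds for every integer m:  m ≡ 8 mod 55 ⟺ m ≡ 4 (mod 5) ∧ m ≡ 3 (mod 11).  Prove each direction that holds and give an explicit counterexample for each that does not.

(→) This fails: m = 8 gives 8 ≡ 8 (mod 55) but 8 ≡ 3 (mod 5), so the conjunction on the right does not hold.

(←) This fails: m = 14 satisfies both congruences on the right (14 ≡ 4 mod 5 and 14 ≡ 3 mod 11) yet 14 ≡ 14 (mod 55), not 8.

Both directions fail.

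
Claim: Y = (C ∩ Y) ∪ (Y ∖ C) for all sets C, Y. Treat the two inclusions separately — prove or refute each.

Both inclusions hold.

(⟹) Let x ∈ Y. Then either x ∈ Y and x ∉ C; or x ∈ C ∩ Y. In each case x ∈ (C ∩ Y) ∪ (Y ∖ C), so Y ⊆ (C ∩ Y) ∪ (Y ∖ C).

(⟸) Let x ∈ (C ∩ Y) ∪ (Y ∖ C). Then either x ∈ Y and x ∉ C; or x ∈ C ∩ Y. In each case x ∈ Y, so (C ∩ Y) ∪ (Y ∖ C) ⊆ Y.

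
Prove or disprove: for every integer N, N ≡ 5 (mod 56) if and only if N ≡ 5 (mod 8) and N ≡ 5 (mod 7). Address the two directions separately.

Both directions hold; the statement is true.

(⇒) Suppose N ≡ 5 (mod 56); write N = 56j + 5. Since 8 ∣ 56, reducing mod 8 gives N ≡ 5 (mod 8); since 7 ∣ 56, reducing mod 7 gives N ≡ 5 (mod 7).

(⇐) Conversely, if N ≡ 5 (mod 8) and N ≡ 5 (mod 7), then by the Chinese remainder theorem N ≡ 5 (mod 56). This is exactly N ≡ 5 (mod 56).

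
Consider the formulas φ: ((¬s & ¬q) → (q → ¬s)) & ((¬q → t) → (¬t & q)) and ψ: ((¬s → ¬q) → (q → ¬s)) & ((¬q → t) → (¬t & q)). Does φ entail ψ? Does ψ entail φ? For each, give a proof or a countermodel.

(⟹) This fails. Under s = T, t = F, q = T, the left side is true but the right side is false.

(⟸) Assume the antecedent. If s is true, the antecedent forces (s = T, t = F, q = F), and the consequent holds there. If s is false, the antecedent forces (s = F, t = F, q = F) or (s = F, t = F, q = T), and the consequent holds there. Either way the consequent holds.

(⇒) fails; (⇐) holds.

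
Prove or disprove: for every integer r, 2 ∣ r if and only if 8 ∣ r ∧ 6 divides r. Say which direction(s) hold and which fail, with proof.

(⇐) Suppose 8 ∣ r and 6 ∣ r. Any common multiple of 8 and 6 is a multiple of their lcm; here lcm(8, 6) = 8·6/gcd(8, 6) = 48/2 = 24, so 24 ∣ r. Since 2 ∣ 24, it follows that 2 ∣ r.

(⇒) This fails: take r = 2. Certainly 2 ∣ 2, but 8 ∤ 2.

(⇒) fails; (⇐) holds.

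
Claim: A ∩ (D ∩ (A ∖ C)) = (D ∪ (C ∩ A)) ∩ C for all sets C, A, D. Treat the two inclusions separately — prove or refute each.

(⟹) This inclusion fails. Take C = ∅, A = {1}, D = {1}; then 1 ∈ A ∩ (D ∩ (A ∖ C)) but 1 ∉ (D ∪ (C ∩ A)) ∩ C.

(⟸) This inclusion fails. Take C = {1}, A = {1}, D = ∅; then 1 ∈ (D ∪ (C ∩ A)) ∩ C but 1 ∉ A ∩ (D ∩ (A ∖ C)).

Both inclusions fail.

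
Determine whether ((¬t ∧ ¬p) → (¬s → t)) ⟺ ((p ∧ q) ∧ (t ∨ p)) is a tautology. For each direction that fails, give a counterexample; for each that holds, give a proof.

(⇒) This fails. Under p = T, q = F, t = F, s = F, the left side is true but the right side is false.

(⇐) Assume the antecedent. If p is true, (¬t ∧ ¬p) → (¬s → t) reduces to true regardless of the other variables. If p is false, the antecedent cannot hold. Either way (¬t ∧ ¬p) → (¬s → t) holds.

Only the converse holds.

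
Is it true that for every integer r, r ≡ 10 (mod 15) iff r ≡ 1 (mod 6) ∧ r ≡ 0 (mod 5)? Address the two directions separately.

Only the converse holds.

Forward direction. This fails: r = 10 gives 10 ≡ 10 (mod 15) but 10 ≡ 4 (mod 6), so the conjunction on the right does not hold.

Converse. If r ≡ 1 (mod 6) and r ≡ 0 (mod 5), then by the Chinese remainder theorem r ≡ 25 (mod 30). Since 25 ≡ 10 (mod 15) and 15 ∣ 30, we get r ≡ 10 (mod 15).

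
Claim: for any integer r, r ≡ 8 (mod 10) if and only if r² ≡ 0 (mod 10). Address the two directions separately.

Neither implication holds.

Forward direction. This fails: take r = 8. Then 8 ≡ 8 (mod 10), but 8² = 64 ≡ 4 (mod 10), not 0.

Converse. This fails: take r = 0. Then 0² = 0 ≡ 0 (mod 10), yet 0 ≡ 0 (mod 10), not 8.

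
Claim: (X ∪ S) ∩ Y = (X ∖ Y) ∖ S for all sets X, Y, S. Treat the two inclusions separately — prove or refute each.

(⊆) fails and (⊇) fails.

(⊆) This inclusion fails. Take X = {1}, Y = {1}, S = ∅; then 1 ∈ (X ∪ S) ∩ Y but 1 ∉ (X ∖ Y) ∖ S.

(⊇) This inclusion fails. Take X = {1}, Y = ∅, S = ∅; then 1 ∈ (X ∖ Y) ∖ S but 1 ∉ (X ∪ S) ∩ Y.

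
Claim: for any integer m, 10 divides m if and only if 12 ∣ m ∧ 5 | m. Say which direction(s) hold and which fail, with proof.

Not equivalent: only (⇐) holds.

(⇒) This fails: take m = 10. Certainly 10 ∣ 10, but 12 ∤ 10.

(⇐) Suppose 12 ∣ m and 5 ∣ m. Any common multiple of 12 and 5 is a multiple of their lcm; here gcd(12, 5) = 1, so lcm(12, 5) = 12·5 = 60, so 60 ∣ m. Since 10 ∣ 60, it follows that 10 ∣ m.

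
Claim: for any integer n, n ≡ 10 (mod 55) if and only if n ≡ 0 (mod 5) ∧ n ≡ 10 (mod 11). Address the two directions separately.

Both directions hold.

(⟹) Suppose n ≡ 10 (mod 55); write n = 55j + 10. Since 5 ∣ 55, reducing mod 5 gives n ≡ 10 ≡ 0 (mod 5); since 11 ∣ 55, reducing mod 11 gives n ≡ 10 (mod 11).

(⟸) Conversely, if n ≡ 0 (mod 5) and n ≡ 10 (mod 11), then by the Chinese remainder theorem n ≡ 10 (mod 55). This is exactly n ≡ 10 (mod 55).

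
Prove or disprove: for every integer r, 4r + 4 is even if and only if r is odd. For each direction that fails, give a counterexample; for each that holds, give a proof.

Only the converse holds.

(→) This fails: take r = 6. Then 4r + 4 = 28, which is even, yet r = 6 is even, not odd.

(←) Suppose r is odd. Since 4 is even, 4r is even for every r, so 4r + 4 has the same parity as 4, which is even. Hence 4r + 4 is even.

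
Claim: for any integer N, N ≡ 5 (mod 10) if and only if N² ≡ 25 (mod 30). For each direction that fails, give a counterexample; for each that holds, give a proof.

The forward direction fails; the converse holds.

(⟹) This fails: take N = 15. Then 15 ≡ 5 (mod 10), but 15² = 225 ≡ 15 (mod 30), not 25.

(⟸) Conversely, the residues r modulo 30 with r² ≡ 25 (mod 30) are exactly {5, 25}, and each is ≡ 5 (mod 10).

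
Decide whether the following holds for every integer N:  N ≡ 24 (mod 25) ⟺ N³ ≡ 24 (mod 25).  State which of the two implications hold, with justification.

The biconditional holds.

(⇒) Suppose N ≡ 24 (mod 25). Write N = 25j + 24. Then (25j + 24)³ = 15625j³ + 45000j² + 43200j + 13824 = 25(625j³ + 1800j² + 1728j + 552) + 24, so N³ ≡ 24 (mod 25).

(⇐) Conversely, suppose N³ ≡ 24 (mod 25). The only residue r in {0, …, 24} with r³ ≡ 24 (mod 25) is r = 24, so N ≡ 24 (mod 25).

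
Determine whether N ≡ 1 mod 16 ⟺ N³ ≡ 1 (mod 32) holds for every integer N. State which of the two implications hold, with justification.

(→) This fails: take N = 17. Then 17 ≡ 1 (mod 16), but 17³ = 4913 ≡ 17 (mod 32), not 1.

(←) Conversely, the residues r modulo 32 with r³ ≡ 1 (mod 32) are exactly {1}, and each is ≡ 1 (mod 16).

Not equivalent: only (⇐) holds.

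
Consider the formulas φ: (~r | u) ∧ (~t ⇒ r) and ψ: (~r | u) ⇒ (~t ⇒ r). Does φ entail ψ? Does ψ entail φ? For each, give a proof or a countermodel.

The forward direction holds; the converse fails.

(⟹) Assume the antecedent. If t is true, (~r | u) ⇒ (~t ⇒ r) reduces to true regardless of the other variables. If t is false, the antecedent forces (t = F, u = T, r = T), and (~r | u) ⇒ (~t ⇒ r) holds there. Either way (~r | u) ⇒ (~t ⇒ r) holds.

(⟸) This fails. Under t = F, u = F, r = T, the left side is false but the right side is true.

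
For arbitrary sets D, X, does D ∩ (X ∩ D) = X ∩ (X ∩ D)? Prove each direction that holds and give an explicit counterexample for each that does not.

Both inclusions hold.

(⟹) Let x ∈ D ∩ (X ∩ D). Then x ∈ D ∩ X, from which x ∈ X ∩ (X ∩ D).

(⟸) Let x ∈ X ∩ (X ∩ D). Then x ∈ D ∩ X, from which x ∈ D ∩ (X ∩ D).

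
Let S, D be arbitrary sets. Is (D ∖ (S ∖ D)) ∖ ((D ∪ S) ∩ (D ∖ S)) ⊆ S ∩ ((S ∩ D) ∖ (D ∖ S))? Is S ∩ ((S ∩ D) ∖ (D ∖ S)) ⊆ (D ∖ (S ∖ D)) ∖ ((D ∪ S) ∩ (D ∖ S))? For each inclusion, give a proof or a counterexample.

Forward inclusion. Let x ∈ (D ∖ (S ∖ D)) ∖ ((D ∪ S) ∩ (D ∖ S)). Then x ∈ S ∩ D, from which x ∈ S ∩ ((S ∩ D) ∖ (D ∖ S)).

Reverse inclusion. Let x ∈ S ∩ ((S ∩ D) ∖ (D ∖ S)). Then x ∈ S ∩ D, from which x ∈ (D ∖ (S ∖ D)) ∖ ((D ∪ S) ∩ (D ∖ S)).

The two sets are equal.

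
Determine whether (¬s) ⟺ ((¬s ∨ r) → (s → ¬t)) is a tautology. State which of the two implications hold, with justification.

Forward direction. Assume the antecedent. If s is true, the antecedent cannot hold. If s is false, (¬s ∨ r) → (s → ¬t) reduces to true regardless of the other variables. Either way (¬s ∨ r) → (s → ¬t) holds.

Converse. This fails. Under s = T, r = F, t = F, the left side is false but the right side is true.

(⇒) holds; (⇐) fails.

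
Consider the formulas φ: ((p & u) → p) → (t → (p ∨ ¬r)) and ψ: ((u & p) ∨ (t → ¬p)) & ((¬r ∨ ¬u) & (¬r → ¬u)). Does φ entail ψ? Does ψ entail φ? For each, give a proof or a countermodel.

(→) This fails. Under r = F, t = T, p = T, u = F, the left side is true but the right side is false.

(←) This fails. Under r = T, t = T, p = F, u = F, the left side is false but the right side is true.

Both directions fail.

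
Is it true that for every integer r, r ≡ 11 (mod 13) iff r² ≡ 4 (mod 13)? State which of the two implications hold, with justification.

[⇒] Suppose r ≡ 11 (mod 13). Write r = 13j + 11. Then (13j + 11)² = 169j² + 286j + 121 = 13(13j² + 22j + 9) + 4, so r² ≡ 4 (mod 13).

[⇐] This fails: take r = 2. Then 2² = 4 ≡ 4 (mod 13), yet 2 ≡ 2 (mod 13), not 11.

Only the forward implication holds.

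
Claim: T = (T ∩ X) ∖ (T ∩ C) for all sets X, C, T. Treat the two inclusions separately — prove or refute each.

(⊆) fails; (⊇) holds.

(⊆) This inclusion fails. Take X = ∅, C = ∅, T = {1}; then 1 ∈ T but 1 ∉ (T ∩ X) ∖ (T ∩ C).

(⊇) Let x ∈ (T ∩ X) ∖ (T ∩ C). Then x ∈ X ∩ T and x ∉ C, from which x ∈ T.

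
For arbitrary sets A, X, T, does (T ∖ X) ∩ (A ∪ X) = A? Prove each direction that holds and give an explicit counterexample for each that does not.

(⊆) holds; (⊇) fails.

Reverse inclusion. This inclusion fails. Take A = {1}, X = ∅, T = ∅; then 1 ∈ A but 1 ∉ (T ∖ X) ∩ (A ∪ X).

Forward inclusion. Let x ∈ (T ∖ X) ∩ (A ∪ X). Then x ∈ A ∩ T and x ∉ X, from which x ∈ A.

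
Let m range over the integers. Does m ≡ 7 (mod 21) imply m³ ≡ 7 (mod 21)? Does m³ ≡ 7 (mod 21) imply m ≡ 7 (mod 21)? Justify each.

Forward direction. Suppose m ≡ 7 (mod 21). Write m = 21j + 7. Then (21j + 7)³ = 9261j³ + 9261j² + 3087j + 343 = 21(441j³ + 441j² + 147j + 16) + 7, so m³ ≡ 7 (mod 21).

Converse. Suppose m³ ≡ 7 (mod 21). The only residue r in {0, …, 20} with r³ ≡ 7 (mod 21) is r = 7, so m ≡ 7 (mod 21).

Equivalent; both directions hold.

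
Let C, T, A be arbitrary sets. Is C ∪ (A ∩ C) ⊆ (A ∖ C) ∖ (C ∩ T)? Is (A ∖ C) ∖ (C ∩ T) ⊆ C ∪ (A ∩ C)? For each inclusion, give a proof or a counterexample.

Forward inclusion. This inclusion fails. Take C = {1}, T = ∅, A = ∅; then 1 ∈ C ∪ (A ∩ C) but 1 ∉ (A ∖ C) ∖ (C ∩ T).

Reverse inclusion. This inclusion fails. Take C = ∅, T = ∅, A = {1}; then 1 ∈ (A ∖ C) ∖ (C ∩ T) but 1 ∉ C ∪ (A ∩ C).

(⊆) fails and (⊇) fails.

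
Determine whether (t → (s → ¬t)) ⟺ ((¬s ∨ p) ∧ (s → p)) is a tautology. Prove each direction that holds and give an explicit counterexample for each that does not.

Forward direction. This fails. Under p = F, t = F, s = T, the left side is true but the right side is false.

Converse. This fails. Under p = T, t = T, s = T, the left side is false but the right side is true.

(⇒) fails and (⇐) fails.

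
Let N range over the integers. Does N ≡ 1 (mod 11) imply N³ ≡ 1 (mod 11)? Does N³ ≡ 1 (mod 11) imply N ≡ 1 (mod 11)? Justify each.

(→) Suppose N ≡ 1 (mod 11). Write N = 11j + 1. Then (11j + 1)³ = 1331j³ + 363j² + 33j + 1 = 11(121j³ + 33j² + 3j) + 1, so N³ ≡ 1 (mod 11).

(←) Conversely, suppose N³ ≡ 1 (mod 11). The only residue r in {0, …, 10} with r³ ≡ 1 (mod 11) is r = 1, so N ≡ 1 (mod 11).

Both directions hold.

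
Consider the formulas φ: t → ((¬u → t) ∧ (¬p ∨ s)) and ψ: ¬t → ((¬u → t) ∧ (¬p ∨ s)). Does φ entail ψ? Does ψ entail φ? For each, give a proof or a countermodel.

(⟹) This fails. Under s = F, t = F, p = F, u = F, the left side is true but the right side is false.

(⟸) This fails. Under s = F, t = T, p = T, u = F, the left side is false but the right side is true.

Neither implication holds.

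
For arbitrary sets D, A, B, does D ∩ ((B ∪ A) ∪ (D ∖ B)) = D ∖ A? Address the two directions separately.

(⊆) fails; (⊇) holds.

(⟹) This inclusion fails. Take D = {1}, A = {1}, B = ∅; then 1 ∈ D ∩ ((B ∪ A) ∪ (D ∖ B)) but 1 ∉ D ∖ A.

(⟸) Let x ∈ D ∖ A. Then either x ∈ D and x ∉ A, B; or x ∈ D ∩ B and x ∉ A. In each case x ∈ D ∩ ((B ∪ A) ∪ (D ∖ B)), so D ∖ A ⊆ D ∩ ((B ∪ A) ∪ (D ∖ B)).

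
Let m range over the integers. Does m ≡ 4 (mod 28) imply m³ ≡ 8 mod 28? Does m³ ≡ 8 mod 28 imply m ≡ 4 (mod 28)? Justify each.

(⟹) Suppose m ≡ 4 (mod 28). Write m = 28j + 4. Then (28j + 4)³ = 21952j³ + 9408j² + 1344j + 64 = 28(784j³ + 336j² + 48j + 2) + 8, so m³ ≡ 8 (mod 28).

(⟸) This fails: take m = 2. Then 2³ = 8 ≡ 8 (mod 28), yet 2 ≡ 2 (mod 28), not 4.

Only the forward direction holds.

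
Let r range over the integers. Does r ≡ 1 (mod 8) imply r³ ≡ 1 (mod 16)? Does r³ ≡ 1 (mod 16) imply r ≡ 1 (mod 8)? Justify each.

[⇒] This fails: take r = 9. Then 9 ≡ 1 (mod 8), but 9³ = 729 ≡ 9 (mod 16), not 1.

[⇐] Conversely, the residues r modulo 16 with r³ ≡ 1 (mod 16) are exactly {1}, and each is ≡ 1 (mod 8).

Only the converse holds.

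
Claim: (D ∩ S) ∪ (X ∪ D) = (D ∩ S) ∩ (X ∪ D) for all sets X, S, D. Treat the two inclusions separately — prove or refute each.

Only the reverse inclusion holds.

Reverse inclusion. Let x ∈ (D ∩ S) ∩ (X ∪ D). Then either x ∈ S ∩ D and x ∉ X; or x ∈ X ∩ S ∩ D. In each case x ∈ (D ∩ S) ∪ (X ∪ D), so (D ∩ S) ∩ (X ∪ D) ⊆ (D ∩ S) ∪ (X ∪ D).

Forward inclusion. This inclusion fails. Take X = {1}, S = ∅, D = ∅; then 1 ∈ (D ∩ S) ∪ (X ∪ D) but 1 ∉ (D ∩ S) ∩ (X ∪ D).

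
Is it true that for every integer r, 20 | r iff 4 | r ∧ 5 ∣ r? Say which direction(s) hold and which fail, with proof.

(←) Suppose 4 ∣ r and 5 ∣ r. Any common multiple of 4 and 5 is a multiple of their lcm; here gcd(4, 5) = 1, so lcm(4, 5) = 4·5 = 20, so 20 ∣ r.

(→) If 20 ∣ r, write r = 20q. Since 20 = 5·4, r = 4·(5q), so 4 ∣ r; and since 20 = 4·5, r = 5·(4q), so 5 ∣ r.

Both directions hold; the statement is true.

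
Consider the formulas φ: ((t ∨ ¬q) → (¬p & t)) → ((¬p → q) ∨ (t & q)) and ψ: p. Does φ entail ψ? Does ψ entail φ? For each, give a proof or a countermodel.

[⇐] Assume the antecedent. If p is true, the consequent reduces to true regardless of the other variables. If p is false, the antecedent cannot hold. Either way the consequent holds.

[⇒] This fails. Under p = F, q = F, t = F, the left side is true but the right side is false.

Not equivalent: only (⇐) holds.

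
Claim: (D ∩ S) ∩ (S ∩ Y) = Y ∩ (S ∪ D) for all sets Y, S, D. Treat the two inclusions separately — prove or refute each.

Reverse inclusion. This inclusion fails. Take Y = {1}, S = {1}, D = ∅; then 1 ∈ Y ∩ (S ∪ D) but 1 ∉ (D ∩ S) ∩ (S ∩ Y).

Forward inclusion. Let x ∈ (D ∩ S) ∩ (S ∩ Y). Then x ∈ Y ∩ S ∩ D, from which x ∈ Y ∩ (S ∪ D).

Only the forward inclusion holds.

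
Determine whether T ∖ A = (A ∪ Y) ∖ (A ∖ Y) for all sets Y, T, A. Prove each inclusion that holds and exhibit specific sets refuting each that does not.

(⊆) This inclusion fails. Take Y = ∅, T = {1}, A = ∅; then 1 ∈ T ∖ A but 1 ∉ (A ∪ Y) ∖ (A ∖ Y).

(⊇) This inclusion fails. Take Y = {1}, T = ∅, A = ∅; then 1 ∈ (A ∪ Y) ∖ (A ∖ Y) but 1 ∉ T ∖ A.

Neither inclusion holds.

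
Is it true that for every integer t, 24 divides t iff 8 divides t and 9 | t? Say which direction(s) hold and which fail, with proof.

[⇒] This fails: take t = 24. Certainly 24 ∣ 24, but 9 ∤ 24.

[⇐] Suppose 8 ∣ t and 9 ∣ t. Any common multiple of 8 and 9 is a multiple of their lcm; here gcd(8, 9) = 1, so lcm(8, 9) = 8·9 = 72, so 72 ∣ t. Since 24 ∣ 72, it follows that 24 ∣ t.

The forward direction fails; the converse holds.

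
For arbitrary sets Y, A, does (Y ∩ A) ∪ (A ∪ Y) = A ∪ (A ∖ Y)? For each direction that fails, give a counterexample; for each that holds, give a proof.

(⊆) fails; (⊇) holds.

(⊆) This inclusion fails. Take Y = {1}, A = ∅; then 1 ∈ (Y ∩ A) ∪ (A ∪ Y) but 1 ∉ A ∪ (A ∖ Y).

(⊇) Let x ∈ A ∪ (A ∖ Y). Then either x ∈ A and x ∉ Y; or x ∈ Y ∩ A. In each case x ∈ (Y ∩ A) ∪ (A ∪ Y), so A ∪ (A ∖ Y) ⊆ (Y ∩ A) ∪ (A ∪ Y).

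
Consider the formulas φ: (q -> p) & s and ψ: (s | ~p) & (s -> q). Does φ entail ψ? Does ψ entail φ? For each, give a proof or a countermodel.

(⇒) fails and (⇐) fails.

(⇒) This fails. Under s = T, p = F, q = F, the left side is true but the right side is false.

(⇐) This fails. Under s = F, p = F, q = F, the left side is false but the right side is true.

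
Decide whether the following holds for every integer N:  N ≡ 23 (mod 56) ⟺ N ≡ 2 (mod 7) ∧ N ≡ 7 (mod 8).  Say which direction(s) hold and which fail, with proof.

Forward direction. Suppose N ≡ 23 (mod 56); write N = 56j + 23. Since 7 ∣ 56, reducing mod 7 gives N ≡ 23 ≡ 2 (mod 7); since 8 ∣ 56, reducing mod 8 gives N ≡ 23 ≡ 7 (mod 8).

Converse. If N ≡ 2 (mod 7) and N ≡ 7 (mod 8), then by the Chinese remainder theorem N ≡ 23 (mod 56). This is exactly N ≡ 23 (mod 56).

The biconditional holds.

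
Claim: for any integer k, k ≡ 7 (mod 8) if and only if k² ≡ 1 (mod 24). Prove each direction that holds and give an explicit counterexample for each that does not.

[⇒] This fails: take k = 15. Then 15 ≡ 7 (mod 8), but 15² = 225 ≡ 9 (mod 24), not 1.

[⇐] This fails: take k = 1. Then 1² = 1 ≡ 1 (mod 24), yet 1 ≡ 1 (mod 8), not 7.

Both directions fail.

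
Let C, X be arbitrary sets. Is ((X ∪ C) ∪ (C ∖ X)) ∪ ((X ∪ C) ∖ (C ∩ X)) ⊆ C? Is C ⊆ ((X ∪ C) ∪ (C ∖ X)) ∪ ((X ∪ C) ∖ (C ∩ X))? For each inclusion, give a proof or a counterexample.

Only the reverse inclusion holds.

Forward inclusion. This inclusion fails. Take C = ∅, X = {1}; then 1 ∈ ((X ∪ C) ∪ (C ∖ X)) ∪ ((X ∪ C) ∖ (C ∩ X)) but 1 ∉ C.

Reverse inclusion. Let x ∈ C. Then either x ∈ C and x ∉ X; or x ∈ C ∩ X. In each case x ∈ ((X ∪ C) ∪ (C ∖ X)) ∪ ((X ∪ C) ∖ (C ∩ X)), so C ⊆ ((X ∪ C) ∪ (C ∖ X)) ∪ ((X ∪ C) ∖ (C ∩ X)).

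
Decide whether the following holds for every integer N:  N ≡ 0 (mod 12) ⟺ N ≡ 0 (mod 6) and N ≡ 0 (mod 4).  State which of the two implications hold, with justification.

Converse. If N ≡ 0 (mod 6) and N ≡ 0 (mod 4), then by the Chinese remainder theorem N ≡ 0 (mod 12). This is exactly N ≡ 0 (mod 12).

Forward direction. Suppose N ≡ 0 (mod 12); write N = 12j + 0. Since 6 ∣ 12, reducing mod 6 gives N ≡ 0 (mod 6); since 4 ∣ 12, reducing mod 4 gives N ≡ 0 (mod 4).

Both implications hold.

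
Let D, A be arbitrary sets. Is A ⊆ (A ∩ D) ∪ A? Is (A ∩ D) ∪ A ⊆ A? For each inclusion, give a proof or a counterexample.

(⟹) Let x ∈ A. Then either x ∈ A and x ∉ D; or x ∈ D ∩ A. In each case x ∈ (A ∩ D) ∪ A, so A ⊆ (A ∩ D) ∪ A.

(⟸) Let x ∈ (A ∩ D) ∪ A. Then either x ∈ A and x ∉ D; or x ∈ D ∩ A. In each case x ∈ A, so (A ∩ D) ∪ A ⊆ A.

Both inclusions hold; the sets are equal.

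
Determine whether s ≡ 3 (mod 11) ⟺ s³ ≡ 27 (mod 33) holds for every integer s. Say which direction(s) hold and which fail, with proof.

(→) This fails: take s = 14. Then 14 ≡ 3 (mod 11), but 14³ = 2744 ≡ 5 (mod 33), not 27.

(←) Conversely, the residues r modulo 33 with r³ ≡ 27 (mod 33) are exactly {3}, and each is ≡ 3 (mod 11).

Not equivalent: only (⇐) holds.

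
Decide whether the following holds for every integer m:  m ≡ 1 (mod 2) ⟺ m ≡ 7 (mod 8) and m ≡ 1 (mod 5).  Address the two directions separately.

The forward direction fails; the converse holds.

(←) If m ≡ 7 (mod 8) and m ≡ 1 (mod 5), then by the Chinese remainder theorem m ≡ 31 (mod 40). Since 31 ≡ 1 (mod 2) and 2 ∣ 40, we get m ≡ 1 (mod 2).

(→) This fails: m = 1 gives 1 ≡ 1 (mod 2) but 1 ≡ 1 (mod 8), so the conjunction on the right does not hold.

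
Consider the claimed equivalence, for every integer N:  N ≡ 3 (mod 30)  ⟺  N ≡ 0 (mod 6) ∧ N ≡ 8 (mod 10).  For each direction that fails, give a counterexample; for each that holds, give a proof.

(⇒) This fails: N = 3 gives 3 ≡ 3 (mod 30) but 3 ≡ 3 (mod 6), so the conjunction on the right does not hold.

(⇐) This fails: N = 18 satisfies both congruences on the right (18 ≡ 0 mod 6 and 18 ≡ 8 mod 10) yet 18 ≡ 18 (mod 30), not 3.

(⇒) fails and (⇐) fails.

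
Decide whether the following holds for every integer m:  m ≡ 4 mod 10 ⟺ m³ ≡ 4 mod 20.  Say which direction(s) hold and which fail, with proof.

(←) The residues r modulo 20 with r³ ≡ 4 (mod 20) are exactly {4, 14}, and each is ≡ 4 (mod 10).

(→) Suppose m ≡ 4 (mod 10). Working modulo 20, m ∈ {4, 14}; for each such r, r³ ≡ 4 (mod 20).

Equivalent; both directions hold.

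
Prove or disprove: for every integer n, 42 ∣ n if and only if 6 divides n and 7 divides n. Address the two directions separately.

(⟹) If 42 ∣ n, write n = 42q. Since 42 = 7·6, n = 6·(7q), so 6 ∣ n; and since 42 = 6·7, n = 7·(6q), so 7 ∣ n.

(⟸) Suppose 6 ∣ n and 7 ∣ n. Any common multiple of 6 and 7 is a multiple of their lcm; here gcd(6, 7) = 1, so lcm(6, 7) = 6·7 = 42, so 42 ∣ n.

Equivalent; both directions hold.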